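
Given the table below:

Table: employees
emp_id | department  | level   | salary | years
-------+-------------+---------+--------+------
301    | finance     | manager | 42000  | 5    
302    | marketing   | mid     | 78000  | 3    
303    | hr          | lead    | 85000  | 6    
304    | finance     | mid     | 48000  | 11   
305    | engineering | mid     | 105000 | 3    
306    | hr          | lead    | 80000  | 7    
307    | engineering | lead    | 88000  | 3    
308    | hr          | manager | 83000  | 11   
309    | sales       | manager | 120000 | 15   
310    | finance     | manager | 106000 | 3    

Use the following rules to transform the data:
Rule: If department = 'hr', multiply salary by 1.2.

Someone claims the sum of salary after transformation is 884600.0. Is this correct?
Yes, the result is correct.

Step 1: Calculate the correct sum after transformation
Step 2: Apply multiplier 1.2 to records where department = 'hr'
Step 3: Correct result = 884600.0
Step 4: Claimed result = 884600.0
Step 5: 884600.0 = 884600.0 ✓
Conclusion: The claimed result is correct.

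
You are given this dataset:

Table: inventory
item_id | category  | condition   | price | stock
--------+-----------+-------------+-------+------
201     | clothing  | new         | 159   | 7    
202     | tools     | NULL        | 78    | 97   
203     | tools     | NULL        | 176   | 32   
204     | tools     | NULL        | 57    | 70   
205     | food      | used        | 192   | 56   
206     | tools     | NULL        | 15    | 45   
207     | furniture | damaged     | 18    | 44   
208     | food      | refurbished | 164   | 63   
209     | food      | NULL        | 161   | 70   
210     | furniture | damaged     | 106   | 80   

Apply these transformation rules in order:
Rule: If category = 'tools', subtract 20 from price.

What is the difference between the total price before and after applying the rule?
80

Step 1: Original sum of price = 1126
Step 2: 4 records have category = 'tools'
Step 3: Each affected record changes by -20
Step 4: Total change = 4 × -20 = -80
Step 5: New sum = 1126 + -80 = 1046
Step 6: Difference = |1046 - 1126| = 80
        (Sum decreased by 80)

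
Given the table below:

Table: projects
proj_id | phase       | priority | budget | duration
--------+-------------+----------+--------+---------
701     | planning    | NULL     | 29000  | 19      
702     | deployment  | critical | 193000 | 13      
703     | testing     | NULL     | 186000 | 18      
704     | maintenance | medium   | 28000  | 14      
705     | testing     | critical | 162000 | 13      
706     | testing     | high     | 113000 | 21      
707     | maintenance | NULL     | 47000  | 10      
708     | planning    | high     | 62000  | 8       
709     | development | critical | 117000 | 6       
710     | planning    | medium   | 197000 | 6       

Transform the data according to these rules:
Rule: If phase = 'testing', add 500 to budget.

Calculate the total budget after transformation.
1135500

Step 1: Count records where phase = 'testing': 3
Step 2: Total bonus added: 3 × 500 = 1500
Step 3: Original sum of budget: 1134000
Step 4: Final sum = 1134000 + 1500 = 1135500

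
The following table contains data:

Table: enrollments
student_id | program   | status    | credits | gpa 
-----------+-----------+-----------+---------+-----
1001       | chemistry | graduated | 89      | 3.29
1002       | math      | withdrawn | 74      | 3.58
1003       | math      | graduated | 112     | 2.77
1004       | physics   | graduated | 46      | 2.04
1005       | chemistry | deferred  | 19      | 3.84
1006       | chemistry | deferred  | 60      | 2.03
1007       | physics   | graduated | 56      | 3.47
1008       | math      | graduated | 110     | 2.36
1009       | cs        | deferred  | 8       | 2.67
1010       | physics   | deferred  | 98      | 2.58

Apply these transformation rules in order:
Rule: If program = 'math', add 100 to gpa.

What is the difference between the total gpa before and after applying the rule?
300.0

Step 1: Original sum of gpa = 28.63
Step 2: 3 records have program = 'math'
Step 3: Each affected record changes by 100
Step 4: Total change = 3 × 100 = 300
Step 5: New sum = 28.63 + 300 = 328.63
Step 6: Difference = |328.63 - 28.63| = 300.0
        (Sum increased by 300.0)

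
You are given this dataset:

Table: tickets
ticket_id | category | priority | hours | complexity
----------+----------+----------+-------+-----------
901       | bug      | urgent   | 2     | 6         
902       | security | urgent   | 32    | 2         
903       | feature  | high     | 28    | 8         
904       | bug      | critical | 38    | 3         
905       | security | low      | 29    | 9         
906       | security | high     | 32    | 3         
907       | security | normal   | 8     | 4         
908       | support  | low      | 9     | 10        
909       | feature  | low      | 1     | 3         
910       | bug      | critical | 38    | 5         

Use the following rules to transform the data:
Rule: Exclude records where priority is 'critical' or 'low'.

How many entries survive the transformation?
5

Step 1: Count records to exclude
  - 2 (critical) + 3 (low) = 5 records
Step 2: Total records: 10
Step 3: Remaining = 10 - 5 = 5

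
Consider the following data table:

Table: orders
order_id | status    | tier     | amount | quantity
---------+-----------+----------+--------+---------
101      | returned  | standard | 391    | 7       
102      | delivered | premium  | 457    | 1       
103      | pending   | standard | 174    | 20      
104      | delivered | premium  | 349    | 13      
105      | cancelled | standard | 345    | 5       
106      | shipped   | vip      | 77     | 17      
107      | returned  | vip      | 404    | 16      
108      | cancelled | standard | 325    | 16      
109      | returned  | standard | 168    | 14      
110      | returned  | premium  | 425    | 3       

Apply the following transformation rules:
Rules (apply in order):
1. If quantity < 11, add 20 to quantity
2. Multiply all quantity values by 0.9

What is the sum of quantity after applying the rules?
172.8

Step 1: Apply Rule 1 - Add 20 to records with quantity < 11
  - 4 records affected: 16 + (4 × 20) = 96
  - Unaffected records: 96
  - Sum after Rule 1: 192
Step 2: Apply Rule 2 - Multiply all by 0.9
  - 192 × 0.9 = 172.8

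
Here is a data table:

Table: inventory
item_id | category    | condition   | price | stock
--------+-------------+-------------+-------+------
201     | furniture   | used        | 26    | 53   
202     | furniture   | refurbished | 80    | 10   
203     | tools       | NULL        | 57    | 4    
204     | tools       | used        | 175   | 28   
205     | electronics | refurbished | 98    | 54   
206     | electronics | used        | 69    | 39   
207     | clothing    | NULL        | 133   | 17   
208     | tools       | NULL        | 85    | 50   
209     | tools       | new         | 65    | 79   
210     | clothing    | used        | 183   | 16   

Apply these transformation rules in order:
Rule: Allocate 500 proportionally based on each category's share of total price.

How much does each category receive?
clothing: 162.72, electronics: 85.99, furniture: 54.58, tools: 196.7

Step 1: Calculate total price = 971
Step 2: Calculate each category's proportion:
  clothing: 316/971 = 32.54% → 162.72
  electronics: 167/971 = 17.20% → 85.99
  furniture: 106/971 = 10.92% → 54.58
  tools: 382/971 = 39.34% → 196.7
Step 3: Verify: sum of allocations ≈ 500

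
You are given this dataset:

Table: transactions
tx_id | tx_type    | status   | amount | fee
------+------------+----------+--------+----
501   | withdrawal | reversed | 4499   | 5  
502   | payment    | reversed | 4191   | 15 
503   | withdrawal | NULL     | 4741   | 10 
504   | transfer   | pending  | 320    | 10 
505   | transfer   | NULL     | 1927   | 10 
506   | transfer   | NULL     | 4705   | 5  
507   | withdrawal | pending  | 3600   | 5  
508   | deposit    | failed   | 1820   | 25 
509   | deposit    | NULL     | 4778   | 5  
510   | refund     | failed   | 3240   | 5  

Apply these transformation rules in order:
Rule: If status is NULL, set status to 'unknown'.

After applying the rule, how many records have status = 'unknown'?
4

Step 1: Count records where status IS NULL
Step 2: Found 4 records with NULL status
Step 3: These records will have status set to 'unknown'
Step 4: Records already having status = 'unknown': 0
Step 5: Answer: 4 + 0 = 4 records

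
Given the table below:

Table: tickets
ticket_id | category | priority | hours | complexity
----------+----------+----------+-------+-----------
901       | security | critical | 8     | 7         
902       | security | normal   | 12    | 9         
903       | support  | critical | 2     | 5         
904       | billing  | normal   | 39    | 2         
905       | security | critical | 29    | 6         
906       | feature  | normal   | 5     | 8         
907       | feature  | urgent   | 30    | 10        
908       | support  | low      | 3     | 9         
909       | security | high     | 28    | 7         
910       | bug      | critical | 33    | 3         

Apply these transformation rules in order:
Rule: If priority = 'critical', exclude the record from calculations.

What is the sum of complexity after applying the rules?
45

Step 1: Identify records where priority = 'critical'
Step 2: The excluded records sum to 21
Step 3: Original total complexity = 66
Step 4: Remaining total = 66 - 21 = 45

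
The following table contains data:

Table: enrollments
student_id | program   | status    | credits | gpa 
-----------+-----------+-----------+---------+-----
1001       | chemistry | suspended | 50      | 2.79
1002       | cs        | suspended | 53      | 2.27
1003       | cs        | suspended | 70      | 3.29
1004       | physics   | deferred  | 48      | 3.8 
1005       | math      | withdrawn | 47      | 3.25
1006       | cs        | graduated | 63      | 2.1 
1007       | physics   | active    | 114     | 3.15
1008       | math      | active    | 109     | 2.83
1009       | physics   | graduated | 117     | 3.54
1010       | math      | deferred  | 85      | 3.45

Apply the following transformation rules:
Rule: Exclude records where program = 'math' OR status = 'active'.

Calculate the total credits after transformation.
401

Step 1: Find records where program = 'math' OR status = 'active'
Step 2: 4 records match, summing to 355
Step 3: Original sum: 756
Step 4: Remaining sum = 756 - 355 = 401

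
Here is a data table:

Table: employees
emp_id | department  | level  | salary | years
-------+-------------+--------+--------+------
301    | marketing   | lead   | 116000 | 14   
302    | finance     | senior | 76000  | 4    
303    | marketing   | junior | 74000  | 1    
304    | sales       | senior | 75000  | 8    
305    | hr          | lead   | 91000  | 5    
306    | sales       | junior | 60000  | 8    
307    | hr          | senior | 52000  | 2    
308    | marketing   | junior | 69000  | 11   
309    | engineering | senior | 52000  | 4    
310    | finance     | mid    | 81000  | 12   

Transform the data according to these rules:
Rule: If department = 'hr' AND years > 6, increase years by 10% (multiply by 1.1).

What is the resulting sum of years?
69

Step 1: Find records where department = 'hr' AND years > 6
Step 2: 0 records match, summing to 0
Step 3: After multiplier: 0 × 1.1 = 0.0
Step 4: Unaffected records sum: 69
Step 5: Final sum = 0.0 + 69 = 69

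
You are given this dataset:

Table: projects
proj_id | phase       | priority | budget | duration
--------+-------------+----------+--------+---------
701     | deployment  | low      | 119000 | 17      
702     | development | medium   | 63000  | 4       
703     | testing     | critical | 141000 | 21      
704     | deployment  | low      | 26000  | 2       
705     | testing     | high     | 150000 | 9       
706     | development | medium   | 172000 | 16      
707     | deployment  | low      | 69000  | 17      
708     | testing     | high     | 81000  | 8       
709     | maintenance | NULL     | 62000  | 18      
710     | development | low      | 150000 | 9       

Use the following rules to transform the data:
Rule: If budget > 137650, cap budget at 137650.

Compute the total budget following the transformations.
970600

Step 1: 4 records have budget > 137650
Step 2: These records originally summed to 613000
Step 3: After capping: 4 × 137650 = 550600
Step 4: Unaffected records sum: 420000
Step 5: Final sum = 550600 + 420000 = 970600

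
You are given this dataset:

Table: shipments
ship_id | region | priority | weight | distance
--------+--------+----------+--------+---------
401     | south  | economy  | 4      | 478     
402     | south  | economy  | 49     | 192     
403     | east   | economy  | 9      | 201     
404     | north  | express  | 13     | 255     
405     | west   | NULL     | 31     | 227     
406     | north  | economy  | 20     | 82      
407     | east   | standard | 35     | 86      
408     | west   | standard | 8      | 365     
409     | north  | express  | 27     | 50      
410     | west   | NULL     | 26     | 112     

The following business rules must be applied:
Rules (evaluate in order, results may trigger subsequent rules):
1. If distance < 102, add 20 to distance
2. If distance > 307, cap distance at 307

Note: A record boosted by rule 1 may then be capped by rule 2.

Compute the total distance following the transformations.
1879

Step 1: Apply rule 1 to records with distance < 102
  - 3 records get bonus of 20
  - Of these, 0 records then exceed 307 and get capped
Step 2: Apply rule 2 to records with distance > 307
  - 2 records (original) are capped
Step 3: Calculate final sum = 1879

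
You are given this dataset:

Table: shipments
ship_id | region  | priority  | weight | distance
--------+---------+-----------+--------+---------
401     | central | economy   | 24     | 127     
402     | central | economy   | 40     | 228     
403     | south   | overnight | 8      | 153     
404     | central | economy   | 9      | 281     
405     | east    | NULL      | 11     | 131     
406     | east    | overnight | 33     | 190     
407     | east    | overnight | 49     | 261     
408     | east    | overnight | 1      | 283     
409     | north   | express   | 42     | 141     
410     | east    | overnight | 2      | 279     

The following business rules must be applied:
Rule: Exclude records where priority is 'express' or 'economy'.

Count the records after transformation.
6

Step 1: Count records to exclude
  - 1 (express) + 3 (economy) = 4 records
Step 2: Total records: 10
Step 3: Remaining = 10 - 4 = 6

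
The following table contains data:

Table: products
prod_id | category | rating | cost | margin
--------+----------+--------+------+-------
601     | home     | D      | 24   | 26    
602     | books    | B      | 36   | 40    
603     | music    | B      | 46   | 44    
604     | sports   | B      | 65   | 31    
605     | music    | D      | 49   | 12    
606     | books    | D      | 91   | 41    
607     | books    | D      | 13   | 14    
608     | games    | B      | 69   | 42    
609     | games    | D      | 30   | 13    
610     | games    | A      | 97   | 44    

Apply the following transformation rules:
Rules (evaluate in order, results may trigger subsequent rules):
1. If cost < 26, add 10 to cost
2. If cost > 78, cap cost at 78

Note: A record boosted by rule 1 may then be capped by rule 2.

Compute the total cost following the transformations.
508

Step 1: Apply rule 1 to records with cost < 26
  - 2 records get bonus of 10
  - Of these, 0 records then exceed 78 and get capped
Step 2: Apply rule 2 to records with cost > 78
  - 2 records (original) are capped
Step 3: Calculate final sum = 508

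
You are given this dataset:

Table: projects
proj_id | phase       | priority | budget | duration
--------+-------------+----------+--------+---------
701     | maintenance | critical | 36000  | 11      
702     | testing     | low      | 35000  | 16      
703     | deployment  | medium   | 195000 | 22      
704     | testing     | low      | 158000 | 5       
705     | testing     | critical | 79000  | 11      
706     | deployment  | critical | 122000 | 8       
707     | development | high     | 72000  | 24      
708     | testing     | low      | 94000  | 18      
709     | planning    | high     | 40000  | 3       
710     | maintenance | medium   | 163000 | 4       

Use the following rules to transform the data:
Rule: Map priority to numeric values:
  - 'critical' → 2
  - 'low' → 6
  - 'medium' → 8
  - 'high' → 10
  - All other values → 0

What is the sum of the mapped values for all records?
60

Step 1: Apply mapping to each record
Step 2: Count by status:
  'critical': 3 records × 2 = 6
  'low': 3 records × 6 = 18
  'medium': 2 records × 8 = 16
  'high': 2 records × 10 = 20
Step 3: Sum all mapped values = 60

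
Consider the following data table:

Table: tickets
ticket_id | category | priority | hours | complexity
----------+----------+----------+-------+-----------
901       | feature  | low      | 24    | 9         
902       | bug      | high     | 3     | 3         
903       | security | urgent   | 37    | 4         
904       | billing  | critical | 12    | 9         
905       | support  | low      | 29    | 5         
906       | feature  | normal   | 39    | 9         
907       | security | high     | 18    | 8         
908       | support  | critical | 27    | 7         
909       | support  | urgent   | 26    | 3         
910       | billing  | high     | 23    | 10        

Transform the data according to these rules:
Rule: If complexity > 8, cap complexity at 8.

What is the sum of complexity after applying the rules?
62

Step 1: 4 records have complexity > 8
Step 2: These records originally summed to 37
Step 3: After capping: 4 × 8 = 32
Step 4: Unaffected records sum: 30
Step 5: Final sum = 32 + 30 = 62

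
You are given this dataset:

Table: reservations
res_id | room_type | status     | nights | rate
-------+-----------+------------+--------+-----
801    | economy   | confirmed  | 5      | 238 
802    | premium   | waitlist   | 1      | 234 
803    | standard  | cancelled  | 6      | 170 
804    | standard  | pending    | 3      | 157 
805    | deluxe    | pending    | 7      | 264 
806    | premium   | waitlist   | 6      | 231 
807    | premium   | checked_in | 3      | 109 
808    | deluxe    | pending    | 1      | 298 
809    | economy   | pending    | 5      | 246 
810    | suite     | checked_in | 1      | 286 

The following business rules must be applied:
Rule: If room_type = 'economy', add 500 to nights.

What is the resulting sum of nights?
1038

Step 1: Count records where room_type = 'economy': 2
Step 2: Total bonus added: 2 × 500 = 1000
Step 3: Original sum of nights: 38
Step 4: Final sum = 38 + 1000 = 1038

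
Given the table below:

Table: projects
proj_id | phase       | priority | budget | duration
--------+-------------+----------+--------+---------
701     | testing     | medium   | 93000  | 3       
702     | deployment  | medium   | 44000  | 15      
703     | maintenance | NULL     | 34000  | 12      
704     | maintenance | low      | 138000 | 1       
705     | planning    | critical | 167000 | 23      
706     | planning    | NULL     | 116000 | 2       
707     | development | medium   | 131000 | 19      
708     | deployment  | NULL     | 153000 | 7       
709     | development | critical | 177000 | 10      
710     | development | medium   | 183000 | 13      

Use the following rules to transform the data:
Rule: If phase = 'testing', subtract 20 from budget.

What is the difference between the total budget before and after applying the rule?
20

Step 1: Original sum of budget = 1236000
Step 2: 1 records have phase = 'testing'
Step 3: Each affected record changes by -20
Step 4: Total change = 1 × -20 = -20
Step 5: New sum = 1236000 + -20 = 1235980
Step 6: Difference = |1235980 - 1236000| = 20
        (Sum decreased by 20)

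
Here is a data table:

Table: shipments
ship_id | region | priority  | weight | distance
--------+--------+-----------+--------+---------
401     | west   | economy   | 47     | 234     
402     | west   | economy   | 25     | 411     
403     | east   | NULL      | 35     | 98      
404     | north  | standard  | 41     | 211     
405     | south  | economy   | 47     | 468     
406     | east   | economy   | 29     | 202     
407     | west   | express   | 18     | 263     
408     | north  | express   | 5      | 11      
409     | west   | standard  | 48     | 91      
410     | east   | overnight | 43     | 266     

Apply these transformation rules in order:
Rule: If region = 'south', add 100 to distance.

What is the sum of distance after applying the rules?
2355

Step 1: Count records where region = 'south': 1
Step 2: Total bonus added: 1 × 100 = 100
Step 3: Original sum of distance: 2255
Step 4: Final sum = 2255 + 100 = 2355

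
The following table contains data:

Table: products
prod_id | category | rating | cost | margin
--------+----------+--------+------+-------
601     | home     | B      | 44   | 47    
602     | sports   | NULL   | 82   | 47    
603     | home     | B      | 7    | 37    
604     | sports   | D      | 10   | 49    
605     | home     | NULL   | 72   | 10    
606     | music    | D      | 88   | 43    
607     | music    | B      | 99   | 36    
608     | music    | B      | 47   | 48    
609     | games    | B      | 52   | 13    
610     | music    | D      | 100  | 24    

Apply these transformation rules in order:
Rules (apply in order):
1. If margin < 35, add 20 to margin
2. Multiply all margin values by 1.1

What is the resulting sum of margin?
455.4

Step 1: Apply Rule 1 - Add 20 to records with margin < 35
  - 3 records affected: 47 + (3 × 20) = 107
  - Unaffected records: 307
  - Sum after Rule 1: 414
Step 2: Apply Rule 2 - Multiply all by 1.1
  - 414 × 1.1 = 455.4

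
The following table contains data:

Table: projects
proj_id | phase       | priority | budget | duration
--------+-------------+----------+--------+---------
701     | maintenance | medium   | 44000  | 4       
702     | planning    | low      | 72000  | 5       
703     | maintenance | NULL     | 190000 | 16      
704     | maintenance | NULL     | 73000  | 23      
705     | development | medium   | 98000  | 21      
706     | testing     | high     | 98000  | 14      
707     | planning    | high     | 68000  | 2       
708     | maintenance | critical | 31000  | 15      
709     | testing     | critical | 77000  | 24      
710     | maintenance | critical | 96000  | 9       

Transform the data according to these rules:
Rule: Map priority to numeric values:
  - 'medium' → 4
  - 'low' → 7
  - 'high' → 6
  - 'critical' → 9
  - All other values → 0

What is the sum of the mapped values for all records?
54

Step 1: Apply mapping to each record
Step 2: Count by status:
  'medium': 2 records × 4 = 8
  'low': 1 records × 7 = 7
  'high': 2 records × 6 = 12
  'critical': 3 records × 9 = 27
Step 3: Sum all mapped values = 54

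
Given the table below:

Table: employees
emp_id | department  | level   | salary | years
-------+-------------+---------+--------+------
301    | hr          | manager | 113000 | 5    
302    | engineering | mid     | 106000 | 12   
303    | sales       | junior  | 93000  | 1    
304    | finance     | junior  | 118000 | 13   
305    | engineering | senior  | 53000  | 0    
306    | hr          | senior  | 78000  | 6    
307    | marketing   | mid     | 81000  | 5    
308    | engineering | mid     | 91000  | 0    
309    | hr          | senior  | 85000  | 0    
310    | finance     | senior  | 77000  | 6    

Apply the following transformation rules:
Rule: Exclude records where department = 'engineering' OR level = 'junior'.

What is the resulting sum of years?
22

Step 1: Find records where department = 'engineering' OR level = 'junior'
Step 2: 5 records match, summing to 26
Step 3: Original sum: 48
Step 4: Remaining sum = 48 - 26 = 22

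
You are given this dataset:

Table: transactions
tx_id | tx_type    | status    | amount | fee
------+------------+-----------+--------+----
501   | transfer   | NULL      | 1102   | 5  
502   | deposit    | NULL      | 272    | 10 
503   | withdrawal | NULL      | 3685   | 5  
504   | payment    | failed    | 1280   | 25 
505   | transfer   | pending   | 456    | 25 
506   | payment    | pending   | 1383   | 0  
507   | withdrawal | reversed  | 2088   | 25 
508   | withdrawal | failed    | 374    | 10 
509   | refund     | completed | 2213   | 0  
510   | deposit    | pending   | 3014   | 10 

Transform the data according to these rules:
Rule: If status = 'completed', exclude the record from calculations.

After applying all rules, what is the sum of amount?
13654

Step 1: Identify records where status = 'completed'
Step 2: The excluded records sum to 2213
Step 3: Original total amount = 15867
Step 4: Remaining total = 15867 - 2213 = 13654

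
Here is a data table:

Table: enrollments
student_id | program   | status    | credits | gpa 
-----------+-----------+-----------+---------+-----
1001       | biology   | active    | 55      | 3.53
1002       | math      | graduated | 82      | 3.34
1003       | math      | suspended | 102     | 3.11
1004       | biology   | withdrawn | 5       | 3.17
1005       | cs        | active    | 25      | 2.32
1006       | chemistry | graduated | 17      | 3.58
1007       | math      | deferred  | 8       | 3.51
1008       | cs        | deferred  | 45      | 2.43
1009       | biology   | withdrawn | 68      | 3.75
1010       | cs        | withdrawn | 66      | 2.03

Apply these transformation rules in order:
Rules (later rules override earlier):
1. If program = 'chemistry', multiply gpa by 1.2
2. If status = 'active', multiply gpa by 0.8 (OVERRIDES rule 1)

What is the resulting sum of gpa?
30.32

Step 1: Rule 2 takes priority for records with status = 'active'
  - 2 records: 5.85 × 0.8 = 4.68
Step 2: Rule 1 applies to remaining records with program = 'chemistry'
  - 1 records: 3.58 × 1.2 = 4.3
Step 3: Other records unchanged: 21.34
Step 4: Final sum = 4.68 + 4.3 + 21.34 = 30.32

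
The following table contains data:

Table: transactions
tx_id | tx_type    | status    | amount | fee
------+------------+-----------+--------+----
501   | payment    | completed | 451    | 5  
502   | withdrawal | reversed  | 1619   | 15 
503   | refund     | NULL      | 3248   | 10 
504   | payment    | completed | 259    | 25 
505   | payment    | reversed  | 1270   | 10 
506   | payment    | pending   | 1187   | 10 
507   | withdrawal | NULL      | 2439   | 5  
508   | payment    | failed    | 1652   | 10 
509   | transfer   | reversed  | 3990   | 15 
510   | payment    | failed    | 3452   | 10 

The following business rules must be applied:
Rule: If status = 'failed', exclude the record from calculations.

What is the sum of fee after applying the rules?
95

Step 1: Identify records where status = 'failed'
Step 2: The excluded records sum to 20
Step 3: Original total fee = 115
Step 4: Remaining total = 115 - 20 = 95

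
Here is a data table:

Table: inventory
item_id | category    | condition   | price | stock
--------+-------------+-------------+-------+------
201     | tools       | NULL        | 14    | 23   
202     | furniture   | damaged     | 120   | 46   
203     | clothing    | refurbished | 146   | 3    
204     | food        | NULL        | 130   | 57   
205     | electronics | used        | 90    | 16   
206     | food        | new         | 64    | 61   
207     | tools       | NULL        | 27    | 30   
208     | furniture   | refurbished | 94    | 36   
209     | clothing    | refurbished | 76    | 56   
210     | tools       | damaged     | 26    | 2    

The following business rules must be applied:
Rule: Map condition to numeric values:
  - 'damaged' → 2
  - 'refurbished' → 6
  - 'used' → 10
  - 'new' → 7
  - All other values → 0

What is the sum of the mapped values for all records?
39

Step 1: Apply mapping to each record
Step 2: Count by status:
  'damaged': 2 records × 2 = 4
  'refurbished': 3 records × 6 = 18
  'used': 1 records × 10 = 10
  'new': 1 records × 7 = 7
Step 3: Sum all mapped values = 39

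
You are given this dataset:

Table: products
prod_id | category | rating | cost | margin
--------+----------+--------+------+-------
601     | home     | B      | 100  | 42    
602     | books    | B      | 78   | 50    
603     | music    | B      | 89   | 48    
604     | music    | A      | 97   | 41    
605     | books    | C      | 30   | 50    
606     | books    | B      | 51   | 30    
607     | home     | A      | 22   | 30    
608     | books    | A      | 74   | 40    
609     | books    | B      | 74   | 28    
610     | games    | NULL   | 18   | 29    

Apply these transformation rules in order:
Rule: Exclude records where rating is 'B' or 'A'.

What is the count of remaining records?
2

Step 1: Count records to exclude
  - 5 (B) + 3 (A) = 8 records
Step 2: Total records: 10
Step 3: Remaining = 10 - 8 = 2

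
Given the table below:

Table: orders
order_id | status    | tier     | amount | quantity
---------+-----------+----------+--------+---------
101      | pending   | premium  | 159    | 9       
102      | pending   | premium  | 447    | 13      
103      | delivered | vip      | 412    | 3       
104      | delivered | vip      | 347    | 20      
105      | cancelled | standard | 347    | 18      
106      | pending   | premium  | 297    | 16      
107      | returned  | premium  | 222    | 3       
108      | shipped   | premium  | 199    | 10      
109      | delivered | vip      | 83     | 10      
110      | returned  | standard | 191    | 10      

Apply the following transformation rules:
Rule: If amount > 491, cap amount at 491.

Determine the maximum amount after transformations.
447

Step 1: Original maximum amount = 447
Step 2: Check cap of 491 against maximum
Step 3: No records exceed the cap (max 447 <= cap 491), so no capping applies
Step 4: Maximum after transformation = 447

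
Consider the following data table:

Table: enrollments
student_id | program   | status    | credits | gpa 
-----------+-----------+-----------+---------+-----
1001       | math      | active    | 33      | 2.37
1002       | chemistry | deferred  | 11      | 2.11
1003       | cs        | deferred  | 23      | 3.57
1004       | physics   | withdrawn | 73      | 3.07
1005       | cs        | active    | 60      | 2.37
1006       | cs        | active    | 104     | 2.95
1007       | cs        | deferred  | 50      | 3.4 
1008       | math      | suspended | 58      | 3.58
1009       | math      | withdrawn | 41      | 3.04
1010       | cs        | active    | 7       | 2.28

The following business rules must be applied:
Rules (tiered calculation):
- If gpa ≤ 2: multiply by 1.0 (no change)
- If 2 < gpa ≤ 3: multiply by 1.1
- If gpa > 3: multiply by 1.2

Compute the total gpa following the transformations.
33.28

Step 1: Tier 1 (gpa ≤ 2): 0 records, sum = 0 × 1.0 = 0.0
Step 2: Tier 2 (2 < gpa ≤ 3): 5 records, sum = 12.08 × 1.1 = 13.29
Step 3: Tier 3 (gpa > 3): 5 records, sum = 16.66 × 1.2 = 19.99
Step 4: Final sum = 0.0 + 13.29 + 19.99 = 33.28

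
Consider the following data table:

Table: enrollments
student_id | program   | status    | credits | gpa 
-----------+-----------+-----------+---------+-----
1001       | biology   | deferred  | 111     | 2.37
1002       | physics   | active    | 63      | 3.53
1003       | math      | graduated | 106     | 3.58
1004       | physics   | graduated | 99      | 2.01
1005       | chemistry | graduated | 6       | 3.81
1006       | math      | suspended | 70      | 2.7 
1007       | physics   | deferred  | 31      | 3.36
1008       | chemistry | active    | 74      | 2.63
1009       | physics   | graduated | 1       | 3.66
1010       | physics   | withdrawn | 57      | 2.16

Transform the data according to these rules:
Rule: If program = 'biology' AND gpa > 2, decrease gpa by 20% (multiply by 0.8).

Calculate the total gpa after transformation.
29.34

Step 1: Find records where program = 'biology' AND gpa > 2
Step 2: 1 records match, summing to 2.37
Step 3: After multiplier: 2.37 × 0.8 = 1.9
Step 4: Unaffected records sum: 27.44
Step 5: Final sum = 1.9 + 27.44 = 29.34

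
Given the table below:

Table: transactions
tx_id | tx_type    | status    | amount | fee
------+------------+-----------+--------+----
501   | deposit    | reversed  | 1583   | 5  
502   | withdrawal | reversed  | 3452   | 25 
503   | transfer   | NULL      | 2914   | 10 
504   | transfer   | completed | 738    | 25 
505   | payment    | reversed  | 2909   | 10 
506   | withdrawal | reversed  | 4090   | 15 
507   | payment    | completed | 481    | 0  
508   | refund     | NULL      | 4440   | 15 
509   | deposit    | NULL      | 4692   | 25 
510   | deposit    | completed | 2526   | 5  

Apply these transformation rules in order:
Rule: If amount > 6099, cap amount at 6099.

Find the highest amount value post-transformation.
4692

Step 1: Original maximum amount = 4692
Step 2: Check cap of 6099 against maximum
Step 3: No records exceed the cap (max 4692 <= cap 6099), so no capping applies
Step 4: Maximum after transformation = 4692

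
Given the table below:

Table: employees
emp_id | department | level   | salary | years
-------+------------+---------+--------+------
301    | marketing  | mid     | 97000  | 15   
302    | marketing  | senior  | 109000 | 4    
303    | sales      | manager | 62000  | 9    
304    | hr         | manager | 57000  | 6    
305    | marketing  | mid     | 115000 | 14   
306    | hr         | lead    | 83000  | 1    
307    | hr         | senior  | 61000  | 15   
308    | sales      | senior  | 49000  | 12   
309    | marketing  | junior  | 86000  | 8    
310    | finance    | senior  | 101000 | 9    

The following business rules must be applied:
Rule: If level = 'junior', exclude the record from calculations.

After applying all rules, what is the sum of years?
85

Step 1: Identify records where level = 'junior'
Step 2: The excluded records sum to 8
Step 3: Original total years = 93
Step 4: Remaining total = 93 - 8 = 85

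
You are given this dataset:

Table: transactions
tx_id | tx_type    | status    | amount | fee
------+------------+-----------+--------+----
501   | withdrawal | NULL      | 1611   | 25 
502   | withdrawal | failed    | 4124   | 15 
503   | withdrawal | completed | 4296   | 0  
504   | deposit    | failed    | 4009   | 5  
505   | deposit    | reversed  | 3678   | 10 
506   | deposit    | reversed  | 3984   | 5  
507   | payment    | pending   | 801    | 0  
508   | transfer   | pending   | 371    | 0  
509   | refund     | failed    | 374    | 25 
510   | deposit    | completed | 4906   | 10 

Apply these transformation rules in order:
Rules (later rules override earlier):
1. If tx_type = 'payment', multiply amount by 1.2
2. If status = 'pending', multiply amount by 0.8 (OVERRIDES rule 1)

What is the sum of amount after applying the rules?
27919.6

Step 1: Rule 2 takes priority for records with status = 'pending'
  - 2 records: 1172 × 0.8 = 937.6
Step 2: Rule 1 applies to remaining records with tx_type = 'payment'
  - 0 records: 0 × 1.2 = 0.0
Step 3: Other records unchanged: 26982
Step 4: Final sum = 937.6 + 0.0 + 26982 = 27919.6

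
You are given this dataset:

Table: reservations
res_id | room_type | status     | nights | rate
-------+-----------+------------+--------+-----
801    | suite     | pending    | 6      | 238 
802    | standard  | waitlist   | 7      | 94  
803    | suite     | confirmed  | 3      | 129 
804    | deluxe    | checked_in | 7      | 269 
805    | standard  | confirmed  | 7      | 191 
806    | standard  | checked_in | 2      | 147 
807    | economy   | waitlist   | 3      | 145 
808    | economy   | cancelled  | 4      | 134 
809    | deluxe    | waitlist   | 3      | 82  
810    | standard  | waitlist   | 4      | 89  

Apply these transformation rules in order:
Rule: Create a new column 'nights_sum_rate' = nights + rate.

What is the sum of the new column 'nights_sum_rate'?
1564

Step 1: For each record, compute nights + rate
Example calculations:
  6 + 238 = 244
  7 + 94 = 101
  3 + 129 = 132
  ...
Step 2: Sum all derived values
Step 3: Total = 1564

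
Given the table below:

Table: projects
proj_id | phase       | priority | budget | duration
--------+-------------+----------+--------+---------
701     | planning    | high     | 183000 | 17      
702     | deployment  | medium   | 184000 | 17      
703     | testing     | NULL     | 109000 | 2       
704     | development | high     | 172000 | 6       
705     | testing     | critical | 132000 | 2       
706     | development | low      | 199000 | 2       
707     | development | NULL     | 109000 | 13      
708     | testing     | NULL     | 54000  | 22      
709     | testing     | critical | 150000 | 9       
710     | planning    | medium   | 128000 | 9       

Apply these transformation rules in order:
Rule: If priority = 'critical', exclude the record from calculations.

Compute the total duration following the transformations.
88

Step 1: Identify records where priority = 'critical'
Step 2: The excluded records sum to 11
Step 3: Original total duration = 99
Step 4: Remaining total = 99 - 11 = 88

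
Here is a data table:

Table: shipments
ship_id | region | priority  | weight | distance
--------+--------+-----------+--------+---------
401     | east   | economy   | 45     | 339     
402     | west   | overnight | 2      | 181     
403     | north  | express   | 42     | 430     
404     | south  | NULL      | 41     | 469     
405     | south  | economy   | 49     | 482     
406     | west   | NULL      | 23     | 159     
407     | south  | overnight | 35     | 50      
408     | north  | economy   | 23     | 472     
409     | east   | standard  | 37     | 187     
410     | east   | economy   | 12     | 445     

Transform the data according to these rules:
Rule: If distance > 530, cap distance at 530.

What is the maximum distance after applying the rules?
482

Step 1: Original maximum distance = 482
Step 2: Check cap of 530 against maximum
Step 3: No records exceed the cap (max 482 <= cap 530), so no capping applies
Step 4: Maximum after transformation = 482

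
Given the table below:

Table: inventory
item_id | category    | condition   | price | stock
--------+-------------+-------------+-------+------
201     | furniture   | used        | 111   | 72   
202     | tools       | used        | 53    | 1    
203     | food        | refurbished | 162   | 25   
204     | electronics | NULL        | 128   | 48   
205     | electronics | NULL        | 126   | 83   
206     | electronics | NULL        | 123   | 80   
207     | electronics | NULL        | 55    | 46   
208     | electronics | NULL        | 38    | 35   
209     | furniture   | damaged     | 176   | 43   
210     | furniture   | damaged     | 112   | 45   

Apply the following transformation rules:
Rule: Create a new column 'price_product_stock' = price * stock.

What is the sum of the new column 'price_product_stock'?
55005

Step 1: For each record, compute price * stock
Example calculations:
  111 * 72 = 7992
  53 * 1 = 53
  162 * 25 = 4050
  ...
Step 2: Sum all derived values
Step 3: Total = 55005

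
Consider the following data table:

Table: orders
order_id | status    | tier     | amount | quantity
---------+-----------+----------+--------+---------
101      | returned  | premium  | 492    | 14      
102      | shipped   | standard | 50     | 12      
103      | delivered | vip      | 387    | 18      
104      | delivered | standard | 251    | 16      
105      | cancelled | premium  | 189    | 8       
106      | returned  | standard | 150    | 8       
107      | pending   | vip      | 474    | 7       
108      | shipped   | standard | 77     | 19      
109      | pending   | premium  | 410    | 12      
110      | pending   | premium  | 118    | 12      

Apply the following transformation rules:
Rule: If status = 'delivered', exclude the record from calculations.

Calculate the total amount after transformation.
1960

Step 1: Identify records where status = 'delivered'
Step 2: The excluded records sum to 638
Step 3: Original total amount = 2598
Step 4: Remaining total = 2598 - 638 = 1960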